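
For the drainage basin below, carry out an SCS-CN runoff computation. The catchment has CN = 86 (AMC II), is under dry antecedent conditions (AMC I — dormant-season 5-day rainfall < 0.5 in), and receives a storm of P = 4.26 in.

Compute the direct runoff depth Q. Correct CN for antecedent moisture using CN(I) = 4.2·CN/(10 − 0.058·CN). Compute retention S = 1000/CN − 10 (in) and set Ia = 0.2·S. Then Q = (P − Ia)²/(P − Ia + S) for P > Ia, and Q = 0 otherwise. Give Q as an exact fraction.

Q = 505215529/306226650 in ≈ 1.650 in

Dry (AMC I): CN(I) = 4.2·86/(10 − 0.058·86) = (1806/5)/(1253/250) = 12900/179 ≈ 72.067
S = 1000/(12900/179) − 10 = 500/129 in ≈ 3.876 in
Ia = 0.2·(500/129) = 100/129 in ≈ 0.775 in
P − Ia = 4.260 − 0.775 = 22477/6450 ≈ 3.485 in (> 0, runoff occurs)
Q = (22477/6450)²/((22477/6450) + 500/129) = (505215529/41602500)/(47477/6450) = 505215529/306226650 in ≈ 1.650 in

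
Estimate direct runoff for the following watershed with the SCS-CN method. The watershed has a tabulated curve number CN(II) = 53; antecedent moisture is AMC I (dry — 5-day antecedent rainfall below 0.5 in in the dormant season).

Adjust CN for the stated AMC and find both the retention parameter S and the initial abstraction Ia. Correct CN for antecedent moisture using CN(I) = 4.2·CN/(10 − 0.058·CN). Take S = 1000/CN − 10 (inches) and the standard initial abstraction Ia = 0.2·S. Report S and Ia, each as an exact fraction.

Adjust CN=53 to AMC I: 4.2·53/(10 − 0.058·53) → (1113/5) ÷ (3463/500) = 111300/3463 ≈ 32.140
Retention S: 1000/CN − 10 with CN=32.140 → S = 23500/1113 ≈ 21.114 in
Ia = 0.2S: 0.2·21.114 = 4.223 in (exactly 4700/1113)

S = 23500/1113 in ≈ 21.114 in; Ia = 4700/1113 in ≈ 4.223 in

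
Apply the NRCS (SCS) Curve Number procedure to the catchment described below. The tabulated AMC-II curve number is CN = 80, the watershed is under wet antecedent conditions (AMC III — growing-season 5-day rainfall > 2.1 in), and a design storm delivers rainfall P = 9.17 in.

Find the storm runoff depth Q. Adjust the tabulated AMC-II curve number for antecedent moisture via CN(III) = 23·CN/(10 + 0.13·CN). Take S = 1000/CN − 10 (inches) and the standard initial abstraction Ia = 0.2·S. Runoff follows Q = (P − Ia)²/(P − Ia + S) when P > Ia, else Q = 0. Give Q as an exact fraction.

CN(III) from CN(II)=80: (23·80)/(10 + 0.13·80) = 4600/51 ≈ 90.196
Max retention: S = 1000/(4600/51) − 10 = 25/23 in (≈ 1.087 in)
Ia = 0.2·(25/23) = 5/23 in ≈ 0.217 in
Since P=9.170 > Ia=0.217: effective rainfall P−Ia = 20591/2300 in
Q = (20591/2300)²/((20591/2300) + 25/23) = (423989281/5290000)/(23091/2300) = 423989281/53109300 in ≈ 7.983 in

Q = 423989281/53109300 in ≈ 7.983 in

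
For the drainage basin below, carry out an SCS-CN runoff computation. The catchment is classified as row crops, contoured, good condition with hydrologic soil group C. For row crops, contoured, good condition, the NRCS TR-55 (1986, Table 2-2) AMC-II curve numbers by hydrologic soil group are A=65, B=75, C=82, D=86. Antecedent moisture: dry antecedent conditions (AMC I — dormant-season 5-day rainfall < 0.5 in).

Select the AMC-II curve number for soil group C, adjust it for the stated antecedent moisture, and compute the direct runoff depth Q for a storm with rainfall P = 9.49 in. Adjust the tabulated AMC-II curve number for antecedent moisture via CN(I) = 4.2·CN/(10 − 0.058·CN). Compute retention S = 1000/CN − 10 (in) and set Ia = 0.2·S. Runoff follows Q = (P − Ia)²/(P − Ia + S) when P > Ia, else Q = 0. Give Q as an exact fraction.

Q = 58739823769/11260818100 in ≈ 5.216 in

NRCS table: row crops, contoured, good condition, soil group C → CN(II) = 82
CN(I) from CN(II)=82: (4.2·82)/(10 − 0.058·82) = 28700/437 ≈ 65.675
S = 1000/(28700/437) − 10 = 1500/287 in ≈ 5.226 in
Initial abstraction Ia = S/5 = (1500/287)/5 = 300/287 ≈ 1.045 in
Since P=9.490 > Ia=1.045: effective rainfall P−Ia = 242363/28700 in
Q = (242363/28700)²/((242363/28700) + 1500/287) = (58739823769/823690000)/(392363/28700) = 58739823769/11260818100 in ≈ 5.216 in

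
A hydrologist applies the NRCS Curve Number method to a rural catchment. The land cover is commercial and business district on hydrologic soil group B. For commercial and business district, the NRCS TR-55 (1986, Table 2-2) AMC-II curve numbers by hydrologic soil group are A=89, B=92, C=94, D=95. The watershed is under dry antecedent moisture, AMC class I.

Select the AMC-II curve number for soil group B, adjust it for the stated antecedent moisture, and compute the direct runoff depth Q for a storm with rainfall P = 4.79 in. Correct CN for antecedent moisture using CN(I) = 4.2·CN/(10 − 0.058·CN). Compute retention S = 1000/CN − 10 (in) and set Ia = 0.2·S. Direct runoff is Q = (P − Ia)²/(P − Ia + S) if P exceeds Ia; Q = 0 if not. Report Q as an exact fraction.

NRCS table: commercial and business district, soil group B → CN(II) = 92
CN(I) from CN(II)=92: (4.2·92)/(10 − 0.058·92) = 48300/583 ≈ 82.847
Max retention: S = 1000/(48300/583) − 10 = 1000/483 in (≈ 2.070 in)
Initial abstraction Ia = S/5 = (1000/483)/5 = 200/483 ≈ 0.414 in
P − Ia = 4.790 − 0.414 = 211357/48300 ≈ 4.376 in (> 0, runoff occurs)
Q: (211357/48300)² ÷ (311357/48300) = 44671781449/15038543100 in (≈ 2.970 in)

Q = 44671781449/15038543100 in ≈ 2.970 in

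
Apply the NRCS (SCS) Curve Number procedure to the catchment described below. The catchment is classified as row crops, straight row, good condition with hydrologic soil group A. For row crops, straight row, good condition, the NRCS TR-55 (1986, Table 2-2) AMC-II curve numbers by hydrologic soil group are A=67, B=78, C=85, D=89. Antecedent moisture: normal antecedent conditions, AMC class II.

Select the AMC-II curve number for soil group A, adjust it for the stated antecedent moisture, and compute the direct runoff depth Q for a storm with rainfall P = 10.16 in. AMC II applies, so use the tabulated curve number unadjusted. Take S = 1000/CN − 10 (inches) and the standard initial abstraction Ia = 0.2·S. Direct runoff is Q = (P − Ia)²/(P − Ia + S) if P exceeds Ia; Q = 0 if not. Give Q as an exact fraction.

NRCS table: row crops, straight row, good condition, soil group A → CN(II) = 67
CN(II) = 67; AMC II needs no correction.
S = 1000/67 − 10 = 330/67 in ≈ 4.925 in
Ia = 0.2S: 0.2·4.925 = 0.985 in (exactly 66/67)
P − Ia = 10.160 − 0.985 = 15368/1675 ≈ 9.175 in (> 0, runoff occurs)
Runoff Q = (P−Ia)²/(P−Ia+S) = (9.175)²/(9.175+4.925) = 118087712/19780075 ≈ 5.970 in

Q = 118087712/19780075 in ≈ 5.970 in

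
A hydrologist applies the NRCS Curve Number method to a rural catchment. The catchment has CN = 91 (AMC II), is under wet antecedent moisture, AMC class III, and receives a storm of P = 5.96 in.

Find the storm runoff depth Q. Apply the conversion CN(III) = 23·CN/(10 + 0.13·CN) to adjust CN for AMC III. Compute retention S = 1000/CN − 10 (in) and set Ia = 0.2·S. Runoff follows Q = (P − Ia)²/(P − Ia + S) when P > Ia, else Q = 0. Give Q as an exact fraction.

Wet (AMC III): CN(III) = 23·91/(10 + 0.13·91) = 2093/(2183/100) = 209300/2183 ≈ 95.877
Retention S: 1000/CN − 10 with CN=95.877 → S = 900/2093 ≈ 0.430 in
Initial abstraction Ia = S/5 = (900/2093)/5 = 180/2093 ≈ 0.086 in
Since P=5.960 > Ia=0.086: effective rainfall P−Ia = 307357/52325 in
Q = (307357/52325)²/((307357/52325) + 900/2093) = (94468325449/2737905625)/(329857/52325) = 94468325449/17259767525 in ≈ 5.473 in

Q = 94468325449/17259767525 in ≈ 5.473 in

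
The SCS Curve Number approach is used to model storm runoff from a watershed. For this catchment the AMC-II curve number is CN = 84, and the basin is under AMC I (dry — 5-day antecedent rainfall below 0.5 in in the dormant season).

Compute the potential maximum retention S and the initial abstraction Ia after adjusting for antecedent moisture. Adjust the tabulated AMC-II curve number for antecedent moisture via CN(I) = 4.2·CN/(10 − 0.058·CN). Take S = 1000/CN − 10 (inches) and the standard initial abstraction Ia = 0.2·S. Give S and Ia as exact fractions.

Adjust CN=84 to AMC I: 4.2·84/(10 − 0.058·84) → (1764/5) ÷ (641/125) = 44100/641 ≈ 68.799
Max retention: S = 1000/(44100/641) − 10 = 2000/441 in (≈ 4.535 in)
Ia = 0.2·(2000/441) = 400/441 in ≈ 0.907 in

S = 2000/441 in ≈ 4.535 in; Ia = 400/441 in ≈ 0.907 in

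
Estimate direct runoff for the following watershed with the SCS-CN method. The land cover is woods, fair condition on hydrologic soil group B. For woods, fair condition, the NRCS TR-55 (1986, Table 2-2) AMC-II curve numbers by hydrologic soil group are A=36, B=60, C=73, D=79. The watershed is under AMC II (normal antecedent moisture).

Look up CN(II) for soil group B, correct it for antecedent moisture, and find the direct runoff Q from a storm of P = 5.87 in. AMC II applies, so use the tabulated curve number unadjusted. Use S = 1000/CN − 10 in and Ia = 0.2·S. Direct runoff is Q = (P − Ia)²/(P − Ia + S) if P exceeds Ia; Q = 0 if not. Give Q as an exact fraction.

NRCS table: woods, fair condition, soil group B → CN(II) = 60
CN(II) = 60; AMC II needs no correction.
Max retention: S = 1000/60 − 10 = 20/3 in (≈ 6.667 in)
Ia = 0.2S: 0.2·6.667 = 1.333 in (exactly 4/3)
Since P=5.870 > Ia=1.333: effective rainfall P−Ia = 1361/300 in
Runoff Q = (P−Ia)²/(P−Ia+S) = (4.537)²/(4.537+6.667) = 1852321/1008300 ≈ 1.837 in

Q = 1852321/1008300 in ≈ 1.837 in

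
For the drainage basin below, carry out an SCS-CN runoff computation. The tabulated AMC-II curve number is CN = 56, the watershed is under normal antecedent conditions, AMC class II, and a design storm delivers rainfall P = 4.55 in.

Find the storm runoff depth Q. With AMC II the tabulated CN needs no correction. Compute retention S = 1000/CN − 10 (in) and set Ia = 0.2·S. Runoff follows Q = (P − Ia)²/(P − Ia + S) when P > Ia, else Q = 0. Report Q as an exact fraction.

Q = 173889/212380 in ≈ 0.819 in

AMC II — tabulated CN = 56 applies directly.
S = 1000/56 − 10 = 55/7 in ≈ 7.857 in
Ia = 0.2·(55/7) = 11/7 in ≈ 1.571 in
P − Ia = 4.550 − 1.571 = 417/140 ≈ 2.979 in (> 0, runoff occurs)
Q = (417/140)²/((417/140) + 55/7) = (173889/19600)/(1517/140) = 173889/212380 in ≈ 0.819 in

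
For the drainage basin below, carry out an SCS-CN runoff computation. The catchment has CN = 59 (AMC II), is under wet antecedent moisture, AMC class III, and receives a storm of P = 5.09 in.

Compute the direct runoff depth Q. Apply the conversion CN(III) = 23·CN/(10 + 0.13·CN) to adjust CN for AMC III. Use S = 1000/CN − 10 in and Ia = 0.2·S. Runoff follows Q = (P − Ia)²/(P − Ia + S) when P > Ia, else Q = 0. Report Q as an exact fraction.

Q = 370531516369/138239354100 in ≈ 2.680 in

Adjust CN=59 to AMC III: 23·59/(10 + 0.13·59) → 1357 ÷ (1767/100) = 135700/1767 ≈ 76.797
S = 1000/(135700/1767) − 10 = 4100/1357 in ≈ 3.021 in
Ia = 0.2·(4100/1357) = 820/1357 in ≈ 0.604 in
Since P=5.090 > Ia=0.604: effective rainfall P−Ia = 608713/135700 in
Runoff Q = (P−Ia)²/(P−Ia+S) = (4.486)²/(4.486+3.021) = 370531516369/138239354100 ≈ 2.680 in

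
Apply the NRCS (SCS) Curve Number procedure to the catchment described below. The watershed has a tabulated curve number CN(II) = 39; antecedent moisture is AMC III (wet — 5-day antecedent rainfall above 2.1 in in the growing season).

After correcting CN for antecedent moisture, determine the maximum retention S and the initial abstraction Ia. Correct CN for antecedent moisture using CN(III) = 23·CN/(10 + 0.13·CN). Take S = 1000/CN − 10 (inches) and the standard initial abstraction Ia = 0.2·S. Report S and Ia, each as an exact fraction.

Wet (AMC III): CN(III) = 23·39/(10 + 0.13·39) = 897/(1507/100) = 89700/1507 ≈ 59.522
S = 1000/(89700/1507) − 10 = 6100/897 in ≈ 6.800 in
Initial abstraction Ia = S/5 = (6100/897)/5 = 1220/897 ≈ 1.360 in

S = 6100/897 in ≈ 6.800 in; Ia = 1220/897 in ≈ 1.360 in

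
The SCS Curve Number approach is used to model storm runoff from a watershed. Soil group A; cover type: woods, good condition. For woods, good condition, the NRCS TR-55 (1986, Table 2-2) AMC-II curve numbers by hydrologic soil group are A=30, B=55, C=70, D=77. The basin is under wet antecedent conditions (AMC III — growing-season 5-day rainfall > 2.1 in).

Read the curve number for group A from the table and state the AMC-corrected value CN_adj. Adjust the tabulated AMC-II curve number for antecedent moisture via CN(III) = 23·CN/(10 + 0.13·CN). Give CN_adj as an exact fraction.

NRCS table: woods, good condition, soil group A → CN(II) = 30
Wet (AMC III): CN(III) = 23·30/(10 + 0.13·30) = 690/(139/10) = 6900/139 ≈ 49.640

CN_adj = 6900/139 ≈ 49.640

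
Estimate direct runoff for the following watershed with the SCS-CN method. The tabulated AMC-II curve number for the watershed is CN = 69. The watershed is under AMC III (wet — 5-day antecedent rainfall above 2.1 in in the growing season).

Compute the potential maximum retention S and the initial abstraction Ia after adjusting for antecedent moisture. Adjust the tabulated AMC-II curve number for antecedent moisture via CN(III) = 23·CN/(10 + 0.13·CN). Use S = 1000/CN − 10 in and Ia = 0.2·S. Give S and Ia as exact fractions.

CN(III) from CN(II)=69: (23·69)/(10 + 0.13·69) = 158700/1897 ≈ 83.658
S = 1000/(158700/1897) − 10 = 3100/1587 in ≈ 1.953 in
Ia = 0.2·(3100/1587) = 620/1587 in ≈ 0.391 in

S = 3100/1587 in ≈ 1.953 in; Ia = 620/1587 in ≈ 0.391 in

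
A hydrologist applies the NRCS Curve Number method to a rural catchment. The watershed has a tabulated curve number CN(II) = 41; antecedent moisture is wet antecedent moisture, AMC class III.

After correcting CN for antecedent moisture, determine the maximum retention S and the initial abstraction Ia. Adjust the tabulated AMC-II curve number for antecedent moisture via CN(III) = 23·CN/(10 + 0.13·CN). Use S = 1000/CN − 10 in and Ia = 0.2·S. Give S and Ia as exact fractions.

S = 5900/943 in ≈ 6.257 in; Ia = 1180/943 in ≈ 1.251 in

Wet (AMC III): CN(III) = 23·41/(10 + 0.13·41) = 943/(1533/100) = 94300/1533 ≈ 61.513
S = 1000/(94300/1533) − 10 = 5900/943 in ≈ 6.257 in
Ia = 0.2·(5900/943) = 1180/943 in ≈ 1.251 in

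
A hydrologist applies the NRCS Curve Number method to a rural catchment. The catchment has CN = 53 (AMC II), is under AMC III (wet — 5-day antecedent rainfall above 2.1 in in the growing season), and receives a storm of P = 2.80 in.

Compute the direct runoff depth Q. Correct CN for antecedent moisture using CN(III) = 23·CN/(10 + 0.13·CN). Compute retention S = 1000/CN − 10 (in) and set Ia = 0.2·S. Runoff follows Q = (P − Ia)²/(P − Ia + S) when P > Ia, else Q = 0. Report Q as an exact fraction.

Q = 76458978/109301635 in ≈ 0.700 in

Adjust CN=53 to AMC III: 23·53/(10 + 0.13·53) → 1219 ÷ (1689/100) = 121900/1689 ≈ 72.173
Max retention: S = 1000/(121900/1689) − 10 = 4700/1219 in (≈ 3.856 in)
Ia = 0.2S: 0.2·3.856 = 0.771 in (exactly 940/1219)
Since P=2.800 > Ia=0.771: effective rainfall P−Ia = 12366/6095 in
Q = (12366/6095)²/((12366/6095) + 4700/1219) = (152917956/37149025)/(35866/6095) = 76458978/109301635 in ≈ 0.700 in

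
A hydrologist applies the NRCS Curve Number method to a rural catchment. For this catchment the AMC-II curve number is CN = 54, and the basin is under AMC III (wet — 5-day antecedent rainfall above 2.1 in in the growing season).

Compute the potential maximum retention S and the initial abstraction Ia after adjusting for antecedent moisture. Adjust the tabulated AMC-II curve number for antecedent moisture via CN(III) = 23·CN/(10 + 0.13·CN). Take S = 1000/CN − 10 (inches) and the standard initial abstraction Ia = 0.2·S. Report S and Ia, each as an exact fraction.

S = 100/27 in ≈ 3.704 in; Ia = 20/27 in ≈ 0.741 in

Wet (AMC III): CN(III) = 23·54/(10 + 0.13·54) = 1242/(851/50) = 2700/37 ≈ 72.973
Max retention: S = 1000/(2700/37) − 10 = 100/27 in (≈ 3.704 in)
Ia = 0.2·(100/27) = 20/27 in ≈ 0.741 in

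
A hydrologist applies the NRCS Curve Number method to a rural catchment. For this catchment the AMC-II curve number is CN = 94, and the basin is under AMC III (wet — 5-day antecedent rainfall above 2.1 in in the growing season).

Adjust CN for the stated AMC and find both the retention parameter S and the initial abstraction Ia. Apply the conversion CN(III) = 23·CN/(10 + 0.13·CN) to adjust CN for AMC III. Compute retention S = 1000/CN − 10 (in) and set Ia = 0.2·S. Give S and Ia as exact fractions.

S = 300/1081 in ≈ 0.278 in; Ia = 60/1081 in ≈ 0.056 in

CN(III) from CN(II)=94: (23·94)/(10 + 0.13·94) = 108100/1111 ≈ 97.300
Retention S: 1000/CN − 10 with CN=97.300 → S = 300/1081 ≈ 0.278 in
Ia = 0.2S: 0.2·0.278 = 0.056 in (exactly 60/1081)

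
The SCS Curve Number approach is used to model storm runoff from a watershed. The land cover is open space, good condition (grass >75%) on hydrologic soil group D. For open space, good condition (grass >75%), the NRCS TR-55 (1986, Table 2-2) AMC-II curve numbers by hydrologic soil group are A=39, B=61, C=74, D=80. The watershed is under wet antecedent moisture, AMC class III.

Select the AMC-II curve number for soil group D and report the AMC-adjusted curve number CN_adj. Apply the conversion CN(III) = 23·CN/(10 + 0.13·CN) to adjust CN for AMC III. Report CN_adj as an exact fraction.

CN_adj = 4600/51 ≈ 90.196

NRCS table: open space, good condition (grass >75%), soil group D → CN(II) = 80
Adjust CN=80 to AMC III: 23·80/(10 + 0.13·80) → 1840 ÷ (102/5) = 4600/51 ≈ 90.196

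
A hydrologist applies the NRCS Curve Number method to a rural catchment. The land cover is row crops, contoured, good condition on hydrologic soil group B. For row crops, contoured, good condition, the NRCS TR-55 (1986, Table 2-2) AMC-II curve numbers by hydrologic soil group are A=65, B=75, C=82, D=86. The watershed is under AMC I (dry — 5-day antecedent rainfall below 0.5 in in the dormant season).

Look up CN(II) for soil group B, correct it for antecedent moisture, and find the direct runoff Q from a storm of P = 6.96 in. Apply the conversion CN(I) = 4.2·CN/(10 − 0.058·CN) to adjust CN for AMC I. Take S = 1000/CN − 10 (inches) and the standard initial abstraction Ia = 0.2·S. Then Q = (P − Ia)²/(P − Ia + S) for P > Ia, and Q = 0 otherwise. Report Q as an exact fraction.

NRCS table: row crops, contoured, good condition, soil group B → CN(II) = 75
Adjust CN=75 to AMC I: 4.2·75/(10 − 0.058·75) → 315 ÷ (113/20) = 6300/113 ≈ 55.752
Retention S: 1000/CN − 10 with CN=55.752 → S = 500/63 ≈ 7.937 in
Initial abstraction Ia = S/5 = (500/63)/5 = 100/63 ≈ 1.587 in
P − Ia = 6.960 − 1.587 = 8462/1575 ≈ 5.373 in (> 0, runoff occurs)
Q: (8462/1575)² ÷ (20962/1575) = 35802722/16507575 in (≈ 2.169 in)

Q = 35802722/16507575 in ≈ 2.169 in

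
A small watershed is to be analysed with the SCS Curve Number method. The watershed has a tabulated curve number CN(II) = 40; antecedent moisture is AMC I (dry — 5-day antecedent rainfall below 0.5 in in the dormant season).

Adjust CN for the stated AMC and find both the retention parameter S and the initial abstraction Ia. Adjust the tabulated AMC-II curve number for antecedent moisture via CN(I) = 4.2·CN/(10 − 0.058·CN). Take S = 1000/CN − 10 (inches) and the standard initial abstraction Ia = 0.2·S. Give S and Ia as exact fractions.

Dry (AMC I): CN(I) = 4.2·40/(10 − 0.058·40) = 168/(192/25) = 175/8 ≈ 21.875
S = 1000/(175/8) − 10 = 250/7 in ≈ 35.714 in
Ia = 0.2S: 0.2·35.714 = 7.143 in (exactly 50/7)

S = 250/7 in ≈ 35.714 in; Ia = 50/7 in ≈ 7.143 in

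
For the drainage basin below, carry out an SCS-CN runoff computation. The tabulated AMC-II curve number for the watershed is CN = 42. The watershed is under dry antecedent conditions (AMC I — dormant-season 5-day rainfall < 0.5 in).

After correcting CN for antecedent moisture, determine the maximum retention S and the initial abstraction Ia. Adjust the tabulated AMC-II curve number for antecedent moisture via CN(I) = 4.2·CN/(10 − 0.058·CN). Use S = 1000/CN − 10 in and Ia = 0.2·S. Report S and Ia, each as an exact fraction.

S = 14500/441 in ≈ 32.880 in; Ia = 2900/441 in ≈ 6.576 in

Adjust CN=42 to AMC I: 4.2·42/(10 − 0.058·42) → (882/5) ÷ (1891/250) = 44100/1891 ≈ 23.321
Max retention: S = 1000/(44100/1891) − 10 = 14500/441 in (≈ 32.880 in)
Ia = 0.2S: 0.2·32.880 = 6.576 in (exactly 2900/441)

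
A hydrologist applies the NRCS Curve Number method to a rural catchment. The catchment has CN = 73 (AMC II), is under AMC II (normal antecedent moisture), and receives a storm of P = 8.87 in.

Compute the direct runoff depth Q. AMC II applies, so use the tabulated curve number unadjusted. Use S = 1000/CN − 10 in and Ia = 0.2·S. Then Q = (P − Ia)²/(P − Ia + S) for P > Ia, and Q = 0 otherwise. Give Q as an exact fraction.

Q = 3522541201/630362300 in ≈ 5.588 in

AMC II — tabulated CN = 73 applies directly.
Retention S: 1000/CN − 10 with CN=73.000 → S = 270/73 ≈ 3.699 in
Initial abstraction Ia = S/5 = (270/73)/5 = 54/73 ≈ 0.740 in
Since P=8.870 > Ia=0.740: effective rainfall P−Ia = 59351/7300 in
Runoff Q = (P−Ia)²/(P−Ia+S) = (8.130)²/(8.130+3.699) = 3522541201/630362300 ≈ 5.588 in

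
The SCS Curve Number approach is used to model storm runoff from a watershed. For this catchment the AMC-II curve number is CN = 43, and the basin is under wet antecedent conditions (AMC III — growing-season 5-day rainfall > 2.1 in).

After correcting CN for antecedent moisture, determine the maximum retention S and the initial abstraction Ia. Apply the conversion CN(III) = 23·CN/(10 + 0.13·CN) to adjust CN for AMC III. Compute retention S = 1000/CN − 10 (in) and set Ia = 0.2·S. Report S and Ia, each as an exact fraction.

CN(III) from CN(II)=43: (23·43)/(10 + 0.13·43) = 98900/1559 ≈ 63.438
Max retention: S = 1000/(98900/1559) − 10 = 5700/989 in (≈ 5.763 in)
Ia = 0.2S: 0.2·5.763 = 1.153 in (exactly 1140/989)

S = 5700/989 in ≈ 5.763 in; Ia = 1140/989 in ≈ 1.153 in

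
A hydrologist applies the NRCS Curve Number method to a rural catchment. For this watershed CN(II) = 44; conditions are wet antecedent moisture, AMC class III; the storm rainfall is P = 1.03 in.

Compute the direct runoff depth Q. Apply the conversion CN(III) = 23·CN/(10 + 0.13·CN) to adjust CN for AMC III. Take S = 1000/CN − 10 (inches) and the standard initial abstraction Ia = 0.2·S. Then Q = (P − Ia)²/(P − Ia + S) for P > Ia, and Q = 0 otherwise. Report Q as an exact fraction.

Q = 0 in ≈ 0.000 in

Wet (AMC III): CN(III) = 23·44/(10 + 0.13·44) = 1012/(393/25) = 25300/393 ≈ 64.377
Retention S: 1000/CN − 10 with CN=64.377 → S = 1400/253 ≈ 5.534 in
Ia = 0.2S: 0.2·5.534 = 1.107 in (exactly 280/253)
P = 1.030 ≤ Ia = 1.107 in: entire storm abstracted, Q = 0.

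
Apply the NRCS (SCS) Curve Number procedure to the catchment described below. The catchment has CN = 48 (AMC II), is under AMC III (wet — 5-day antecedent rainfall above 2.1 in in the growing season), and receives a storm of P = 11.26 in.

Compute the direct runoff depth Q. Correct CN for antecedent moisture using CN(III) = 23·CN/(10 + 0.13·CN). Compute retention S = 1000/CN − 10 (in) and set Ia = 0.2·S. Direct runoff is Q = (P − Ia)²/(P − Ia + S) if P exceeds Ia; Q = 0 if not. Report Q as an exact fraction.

Q = 1267146409/178872150 in ≈ 7.084 in

CN(III) from CN(II)=48: (23·48)/(10 + 0.13·48) = 13800/203 ≈ 67.980
Retention S: 1000/CN − 10 with CN=67.980 → S = 325/69 ≈ 4.710 in
Ia = 0.2·(325/69) = 65/69 in ≈ 0.942 in
Since P=11.260 > Ia=0.942: effective rainfall P−Ia = 35597/3450 in
Q = (35597/3450)²/((35597/3450) + 325/69) = (1267146409/11902500)/(51847/3450) = 1267146409/178872150 in ≈ 7.084 in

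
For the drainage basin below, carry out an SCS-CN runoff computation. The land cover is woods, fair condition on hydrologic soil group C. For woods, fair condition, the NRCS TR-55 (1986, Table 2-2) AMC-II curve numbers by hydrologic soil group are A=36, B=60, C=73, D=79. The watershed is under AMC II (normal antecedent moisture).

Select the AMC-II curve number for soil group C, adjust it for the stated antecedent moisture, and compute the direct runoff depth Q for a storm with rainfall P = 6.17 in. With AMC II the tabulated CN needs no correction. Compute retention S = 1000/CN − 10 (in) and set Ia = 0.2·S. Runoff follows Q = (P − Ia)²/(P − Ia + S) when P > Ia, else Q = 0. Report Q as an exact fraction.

Q = 1571408881/486479300 in ≈ 3.230 in

NRCS table: woods, fair condition, soil group C → CN(II) = 73
Average conditions: CN = 73 (no AMC adjustment).
S = 1000/73 − 10 = 270/73 in ≈ 3.699 in
Ia = 0.2·(270/73) = 54/73 in ≈ 0.740 in
Excess rainfall: 6.170 − 0.740 = 5.430 in; P > Ia so Q > 0
Q: (39641/7300)² ÷ (66641/7300) = 1571408881/486479300 in (≈ 3.230 in)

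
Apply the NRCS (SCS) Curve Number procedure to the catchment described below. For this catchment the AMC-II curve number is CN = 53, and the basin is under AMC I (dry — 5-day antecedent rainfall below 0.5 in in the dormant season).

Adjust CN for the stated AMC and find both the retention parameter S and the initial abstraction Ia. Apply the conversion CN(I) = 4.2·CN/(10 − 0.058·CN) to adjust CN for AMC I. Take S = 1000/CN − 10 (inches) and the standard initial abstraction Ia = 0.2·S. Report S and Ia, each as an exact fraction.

S = 23500/1113 in ≈ 21.114 in; Ia = 4700/1113 in ≈ 4.223 in

CN(I) from CN(II)=53: (4.2·53)/(10 − 0.058·53) = 111300/3463 ≈ 32.140
S = 1000/(111300/3463) − 10 = 23500/1113 in ≈ 21.114 in
Ia = 0.2·(23500/1113) = 4700/1113 in ≈ 4.223 in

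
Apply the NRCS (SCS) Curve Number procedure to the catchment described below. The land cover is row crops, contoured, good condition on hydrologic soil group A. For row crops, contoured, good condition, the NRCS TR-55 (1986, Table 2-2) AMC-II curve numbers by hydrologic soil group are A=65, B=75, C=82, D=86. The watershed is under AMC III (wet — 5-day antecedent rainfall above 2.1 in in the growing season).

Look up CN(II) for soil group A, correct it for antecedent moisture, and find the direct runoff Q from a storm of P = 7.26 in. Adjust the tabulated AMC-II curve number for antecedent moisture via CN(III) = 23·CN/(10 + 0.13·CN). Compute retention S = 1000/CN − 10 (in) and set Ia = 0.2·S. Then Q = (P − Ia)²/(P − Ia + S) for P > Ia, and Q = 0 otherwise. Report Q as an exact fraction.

NRCS table: row crops, contoured, good condition, soil group A → CN(II) = 65
CN(III) from CN(II)=65: (23·65)/(10 + 0.13·65) = 29900/369 ≈ 81.030
S = 1000/(29900/369) − 10 = 700/299 in ≈ 2.341 in
Ia = 0.2S: 0.2·2.341 = 0.468 in (exactly 140/299)
P − Ia = 7.260 − 0.468 = 101537/14950 ≈ 6.792 in (> 0, runoff occurs)
Runoff Q = (P−Ia)²/(P−Ia+S) = (6.792)²/(6.792+2.341) = 10309762369/2041228150 ≈ 5.051 in

Q = 10309762369/2041228150 in ≈ 5.051 in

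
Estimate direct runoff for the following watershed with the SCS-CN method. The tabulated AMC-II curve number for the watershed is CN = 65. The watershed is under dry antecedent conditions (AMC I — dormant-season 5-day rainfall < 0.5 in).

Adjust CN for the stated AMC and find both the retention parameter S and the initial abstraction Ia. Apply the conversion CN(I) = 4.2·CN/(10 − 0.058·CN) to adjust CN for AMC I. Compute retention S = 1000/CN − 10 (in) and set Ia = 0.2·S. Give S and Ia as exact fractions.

Dry (AMC I): CN(I) = 4.2·65/(10 − 0.058·65) = 273/(623/100) = 3900/89 ≈ 43.820
Max retention: S = 1000/(3900/89) − 10 = 500/39 in (≈ 12.821 in)
Ia = 0.2·(500/39) = 100/39 in ≈ 2.564 in

S = 500/39 in ≈ 12.821 in; Ia = 100/39 in ≈ 2.564 in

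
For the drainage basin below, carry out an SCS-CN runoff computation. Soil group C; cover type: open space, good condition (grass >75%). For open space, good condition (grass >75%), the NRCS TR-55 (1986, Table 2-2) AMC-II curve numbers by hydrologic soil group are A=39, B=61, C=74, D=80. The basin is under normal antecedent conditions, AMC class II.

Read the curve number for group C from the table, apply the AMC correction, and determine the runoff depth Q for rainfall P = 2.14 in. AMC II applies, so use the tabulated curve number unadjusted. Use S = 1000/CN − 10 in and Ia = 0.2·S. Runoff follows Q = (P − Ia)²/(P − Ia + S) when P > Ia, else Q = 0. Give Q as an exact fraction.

Q = 7070281/16944150 in ≈ 0.417 in

NRCS table: open space, good condition (grass >75%), soil group C → CN(II) = 74
AMC II — tabulated CN = 74 applies directly.
Max retention: S = 1000/74 − 10 = 130/37 in (≈ 3.514 in)
Initial abstraction Ia = S/5 = (130/37)/5 = 26/37 ≈ 0.703 in
P − Ia = 2.140 − 0.703 = 2659/1850 ≈ 1.437 in (> 0, runoff occurs)
Q: (2659/1850)² ÷ (9159/1850) = 7070281/16944150 in (≈ 0.417 in)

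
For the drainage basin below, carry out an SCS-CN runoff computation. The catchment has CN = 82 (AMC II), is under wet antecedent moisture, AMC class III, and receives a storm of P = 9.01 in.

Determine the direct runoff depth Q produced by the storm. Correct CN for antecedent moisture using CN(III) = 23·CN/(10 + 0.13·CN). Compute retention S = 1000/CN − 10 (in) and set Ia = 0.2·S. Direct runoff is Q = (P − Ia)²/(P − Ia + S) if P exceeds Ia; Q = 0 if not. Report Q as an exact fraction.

Q = 691630079449/86910934900 in ≈ 7.958 in

Adjust CN=82 to AMC III: 23·82/(10 + 0.13·82) → 1886 ÷ (1033/50) = 94300/1033 ≈ 91.288
S = 1000/(94300/1033) − 10 = 900/943 in ≈ 0.954 in
Ia = 0.2·(900/943) = 180/943 in ≈ 0.191 in
Excess rainfall: 9.010 − 0.191 = 8.819 in; P > Ia so Q > 0
Runoff Q = (P−Ia)²/(P−Ia+S) = (8.819)²/(8.819+0.954) = 691630079449/86910934900 ≈ 7.958 in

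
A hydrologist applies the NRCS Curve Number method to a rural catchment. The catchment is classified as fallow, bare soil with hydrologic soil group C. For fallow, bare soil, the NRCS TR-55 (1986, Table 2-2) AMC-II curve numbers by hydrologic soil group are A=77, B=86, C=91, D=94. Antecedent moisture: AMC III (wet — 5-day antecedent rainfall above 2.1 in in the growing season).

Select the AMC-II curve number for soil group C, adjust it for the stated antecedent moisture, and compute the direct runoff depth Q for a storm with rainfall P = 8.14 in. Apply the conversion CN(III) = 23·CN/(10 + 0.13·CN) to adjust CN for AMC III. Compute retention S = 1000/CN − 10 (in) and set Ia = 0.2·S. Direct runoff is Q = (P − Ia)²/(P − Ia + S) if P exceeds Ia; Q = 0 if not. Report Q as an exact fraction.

NRCS table: fallow, bare soil, soil group C → CN(II) = 91
CN(III) from CN(II)=91: (23·91)/(10 + 0.13·91) = 209300/2183 ≈ 95.877
Max retention: S = 1000/(209300/2183) − 10 = 900/2093 in (≈ 0.430 in)
Ia = 0.2·(900/2093) = 180/2093 in ≈ 0.086 in
Since P=8.140 > Ia=0.086: effective rainfall P−Ia = 842851/104650 in
Runoff Q = (P−Ia)²/(P−Ia+S) = (8.054)²/(8.054+0.430) = 710397808201/92913607150 ≈ 7.646 in

Q = 710397808201/92913607150 in ≈ 7.646 in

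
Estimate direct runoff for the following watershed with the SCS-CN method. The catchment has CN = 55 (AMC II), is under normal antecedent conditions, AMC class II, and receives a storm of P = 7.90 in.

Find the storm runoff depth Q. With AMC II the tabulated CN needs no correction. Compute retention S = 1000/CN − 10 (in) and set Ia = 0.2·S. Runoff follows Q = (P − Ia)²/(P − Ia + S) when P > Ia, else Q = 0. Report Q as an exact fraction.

AMC II — tabulated CN = 55 applies directly.
Max retention: S = 1000/55 − 10 = 90/11 in (≈ 8.182 in)
Ia = 0.2S: 0.2·8.182 = 1.636 in (exactly 18/11)
P − Ia = 7.900 − 1.636 = 689/110 ≈ 6.264 in (> 0, runoff occurs)
Q: (689/110)² ÷ (1589/110) = 474721/174790 in (≈ 2.716 in)

Q = 474721/174790 in ≈ 2.716 in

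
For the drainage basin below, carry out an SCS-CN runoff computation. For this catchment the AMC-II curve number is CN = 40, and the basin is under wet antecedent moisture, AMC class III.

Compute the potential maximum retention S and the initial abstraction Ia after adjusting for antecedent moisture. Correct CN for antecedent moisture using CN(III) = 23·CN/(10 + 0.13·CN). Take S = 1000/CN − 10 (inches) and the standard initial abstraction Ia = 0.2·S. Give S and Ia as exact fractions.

CN(III) from CN(II)=40: (23·40)/(10 + 0.13·40) = 1150/19 ≈ 60.526
Retention S: 1000/CN − 10 with CN=60.526 → S = 150/23 ≈ 6.522 in
Ia = 0.2S: 0.2·6.522 = 1.304 in (exactly 30/23)

S = 150/23 in ≈ 6.522 in; Ia = 30/23 in ≈ 1.304 in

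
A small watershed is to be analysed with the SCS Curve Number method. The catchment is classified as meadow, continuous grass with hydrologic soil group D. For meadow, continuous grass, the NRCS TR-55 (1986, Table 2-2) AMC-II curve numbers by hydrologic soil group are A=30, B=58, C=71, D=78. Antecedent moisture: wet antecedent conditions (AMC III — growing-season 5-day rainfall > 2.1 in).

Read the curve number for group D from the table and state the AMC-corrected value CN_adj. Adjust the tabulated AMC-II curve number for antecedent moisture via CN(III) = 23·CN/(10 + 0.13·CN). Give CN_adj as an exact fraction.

NRCS table: meadow, continuous grass, soil group D → CN(II) = 78
Wet (AMC III): CN(III) = 23·78/(10 + 0.13·78) = 1794/(1007/50) = 89700/1007 ≈ 89.076

CN_adj = 89700/1007 ≈ 89.076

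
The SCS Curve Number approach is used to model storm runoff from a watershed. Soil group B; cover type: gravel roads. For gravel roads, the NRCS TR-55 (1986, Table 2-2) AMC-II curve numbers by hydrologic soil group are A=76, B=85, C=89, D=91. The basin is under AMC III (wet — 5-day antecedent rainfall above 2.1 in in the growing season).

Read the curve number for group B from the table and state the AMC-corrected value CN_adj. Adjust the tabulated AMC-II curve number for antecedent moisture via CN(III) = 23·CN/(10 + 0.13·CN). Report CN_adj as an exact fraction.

CN_adj = 39100/421 ≈ 92.874

NRCS table: gravel roads, soil group B → CN(II) = 85
Adjust CN=85 to AMC III: 23·85/(10 + 0.13·85) → 1955 ÷ (421/20) = 39100/421 ≈ 92.874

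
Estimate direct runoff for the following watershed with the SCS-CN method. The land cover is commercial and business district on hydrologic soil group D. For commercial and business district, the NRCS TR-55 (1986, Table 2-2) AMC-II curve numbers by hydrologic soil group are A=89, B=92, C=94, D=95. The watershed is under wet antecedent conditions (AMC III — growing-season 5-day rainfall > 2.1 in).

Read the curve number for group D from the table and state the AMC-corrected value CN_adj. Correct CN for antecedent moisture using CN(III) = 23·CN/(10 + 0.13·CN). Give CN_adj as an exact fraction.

NRCS table: commercial and business district, soil group D → CN(II) = 95
Wet (AMC III): CN(III) = 23·95/(10 + 0.13·95) = 2185/(447/20) = 43700/447 ≈ 97.763

CN_adj = 43700/447 ≈ 97.763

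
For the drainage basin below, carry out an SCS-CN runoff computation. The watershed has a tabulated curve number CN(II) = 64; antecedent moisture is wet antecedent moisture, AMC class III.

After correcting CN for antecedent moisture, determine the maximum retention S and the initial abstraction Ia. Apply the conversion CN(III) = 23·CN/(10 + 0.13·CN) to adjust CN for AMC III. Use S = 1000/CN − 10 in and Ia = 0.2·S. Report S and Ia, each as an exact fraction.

Wet (AMC III): CN(III) = 23·64/(10 + 0.13·64) = 1472/(458/25) = 18400/229 ≈ 80.349
S = 1000/(18400/229) − 10 = 225/92 in ≈ 2.446 in
Initial abstraction Ia = S/5 = (225/92)/5 = 45/92 ≈ 0.489 in

S = 225/92 in ≈ 2.446 in; Ia = 45/92 in ≈ 0.489 in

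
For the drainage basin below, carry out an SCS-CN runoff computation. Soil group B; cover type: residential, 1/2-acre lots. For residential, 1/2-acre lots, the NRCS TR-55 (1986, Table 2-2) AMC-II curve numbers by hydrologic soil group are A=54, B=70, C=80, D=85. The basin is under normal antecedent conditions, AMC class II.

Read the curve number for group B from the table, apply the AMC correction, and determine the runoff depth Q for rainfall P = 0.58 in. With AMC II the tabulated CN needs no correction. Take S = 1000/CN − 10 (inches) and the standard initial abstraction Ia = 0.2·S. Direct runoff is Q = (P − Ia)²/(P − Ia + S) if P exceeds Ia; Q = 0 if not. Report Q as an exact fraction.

Q = 0 in ≈ 0.000 in

NRCS table: residential, 1/2-acre lots, soil group B → CN(II) = 70
AMC II — tabulated CN = 70 applies directly.
Max retention: S = 1000/70 − 10 = 30/7 in (≈ 4.286 in)
Ia = 0.2S: 0.2·4.286 = 0.857 in (exactly 6/7)
P = 0.580 ≤ Ia = 0.857 in: entire storm abstracted, Q = 0.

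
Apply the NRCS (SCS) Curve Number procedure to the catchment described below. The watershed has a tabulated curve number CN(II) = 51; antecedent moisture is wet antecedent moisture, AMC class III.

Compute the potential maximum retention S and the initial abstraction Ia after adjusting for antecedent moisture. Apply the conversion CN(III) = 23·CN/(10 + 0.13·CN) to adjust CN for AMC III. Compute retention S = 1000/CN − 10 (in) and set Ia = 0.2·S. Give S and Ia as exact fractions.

Adjust CN=51 to AMC III: 23·51/(10 + 0.13·51) → 1173 ÷ (1663/100) = 117300/1663 ≈ 70.535
S = 1000/(117300/1663) − 10 = 4900/1173 in ≈ 4.177 in
Initial abstraction Ia = S/5 = (4900/1173)/5 = 980/1173 ≈ 0.835 in

S = 4900/1173 in ≈ 4.177 in; Ia = 980/1173 in ≈ 0.835 in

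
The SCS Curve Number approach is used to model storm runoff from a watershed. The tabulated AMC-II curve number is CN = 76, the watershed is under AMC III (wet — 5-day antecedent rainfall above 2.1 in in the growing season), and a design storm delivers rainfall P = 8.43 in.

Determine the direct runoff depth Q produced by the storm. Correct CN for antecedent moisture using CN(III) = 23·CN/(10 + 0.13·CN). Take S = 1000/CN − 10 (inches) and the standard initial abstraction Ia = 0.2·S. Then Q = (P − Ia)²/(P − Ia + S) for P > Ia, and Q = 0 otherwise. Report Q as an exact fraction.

Q = 42338181627/6065428900 in ≈ 6.980 in

CN(III) from CN(II)=76: (23·76)/(10 + 0.13·76) = 43700/497 ≈ 87.928
Retention S: 1000/CN − 10 with CN=87.928 → S = 600/437 ≈ 1.373 in
Ia = 0.2·(600/437) = 120/437 in ≈ 0.275 in
Excess rainfall: 8.430 − 0.275 = 8.155 in; P > Ia so Q > 0
Q: (356391/43700)² ÷ (416391/43700) = 42338181627/6065428900 in (≈ 6.980 in)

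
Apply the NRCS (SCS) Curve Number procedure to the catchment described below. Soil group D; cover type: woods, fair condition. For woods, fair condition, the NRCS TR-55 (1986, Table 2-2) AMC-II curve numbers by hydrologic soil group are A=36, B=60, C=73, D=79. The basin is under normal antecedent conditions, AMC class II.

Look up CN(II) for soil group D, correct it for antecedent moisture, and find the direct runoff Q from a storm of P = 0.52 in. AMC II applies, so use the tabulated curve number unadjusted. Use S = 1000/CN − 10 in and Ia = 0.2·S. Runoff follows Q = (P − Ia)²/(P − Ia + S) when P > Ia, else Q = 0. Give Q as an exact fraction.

Q = 0 in ≈ 0.000 in

NRCS table: woods, fair condition, soil group D → CN(II) = 79
Average conditions: CN = 79 (no AMC adjustment).
Max retention: S = 1000/79 − 10 = 210/79 in (≈ 2.658 in)
Initial abstraction Ia = S/5 = (210/79)/5 = 42/79 ≈ 0.532 in
P = 0.520 ≤ Ia = 0.532 in: entire storm abstracted, Q = 0.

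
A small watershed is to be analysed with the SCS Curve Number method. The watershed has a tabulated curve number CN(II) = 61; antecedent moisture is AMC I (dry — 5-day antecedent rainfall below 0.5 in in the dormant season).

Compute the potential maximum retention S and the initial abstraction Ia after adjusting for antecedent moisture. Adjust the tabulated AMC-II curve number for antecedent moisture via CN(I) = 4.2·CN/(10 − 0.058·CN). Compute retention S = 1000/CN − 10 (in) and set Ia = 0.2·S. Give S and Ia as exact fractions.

Adjust CN=61 to AMC I: 4.2·61/(10 − 0.058·61) → (1281/5) ÷ (3231/500) = 42700/1077 ≈ 39.647
Max retention: S = 1000/(42700/1077) − 10 = 6500/427 in (≈ 15.222 in)
Initial abstraction Ia = S/5 = (6500/427)/5 = 1300/427 ≈ 3.044 in

S = 6500/427 in ≈ 15.222 in; Ia = 1300/427 in ≈ 3.044 in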